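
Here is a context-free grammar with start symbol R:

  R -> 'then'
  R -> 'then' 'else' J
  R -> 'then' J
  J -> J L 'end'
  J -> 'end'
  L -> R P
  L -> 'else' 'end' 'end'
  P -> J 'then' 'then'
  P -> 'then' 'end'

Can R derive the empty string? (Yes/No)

No nonterminal in this grammar is nullable.
No production of R has an RHS whose symbols are all nullable, so R is not nullable.

No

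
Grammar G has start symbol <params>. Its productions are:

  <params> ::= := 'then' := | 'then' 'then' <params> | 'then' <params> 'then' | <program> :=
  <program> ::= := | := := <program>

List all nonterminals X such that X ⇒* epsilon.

No nonterminal has an empty production or an RHS whose symbols are all nullable.

{ } (none)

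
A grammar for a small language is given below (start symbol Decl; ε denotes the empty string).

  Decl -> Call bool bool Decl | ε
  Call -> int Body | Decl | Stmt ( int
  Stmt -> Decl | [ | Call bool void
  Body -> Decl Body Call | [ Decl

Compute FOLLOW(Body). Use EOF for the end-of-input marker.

{ (, [, bool, int }

In Call -> int Body: Body is at the end, add FOLLOW(Call) = { (, [, bool, int }.
In Body -> Decl Body Call: add FIRST(Call)\{ε} = { (, [, bool, int }.
  Since Call is nullable, also add FOLLOW(Body) = { (, [, bool, int }.
Union: FOLLOW(Body) = { (, [, bool, int }.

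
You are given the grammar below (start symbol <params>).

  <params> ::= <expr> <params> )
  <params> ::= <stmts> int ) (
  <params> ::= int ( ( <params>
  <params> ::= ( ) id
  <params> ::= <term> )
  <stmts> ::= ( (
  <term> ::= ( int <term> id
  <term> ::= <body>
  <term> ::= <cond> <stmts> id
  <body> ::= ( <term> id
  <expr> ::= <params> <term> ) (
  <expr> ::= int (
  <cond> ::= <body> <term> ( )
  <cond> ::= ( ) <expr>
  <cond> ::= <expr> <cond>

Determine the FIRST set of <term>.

<term> ::= ( int <term> id contributes {(}.
From <term> ::= <body>: add FIRST(<body>) = { ( }.
From <term> ::= <cond> <stmts> id: add FIRST(<cond>) = { (, int }.
Union: FIRST(<term>) = { (, int }.

{ (, int }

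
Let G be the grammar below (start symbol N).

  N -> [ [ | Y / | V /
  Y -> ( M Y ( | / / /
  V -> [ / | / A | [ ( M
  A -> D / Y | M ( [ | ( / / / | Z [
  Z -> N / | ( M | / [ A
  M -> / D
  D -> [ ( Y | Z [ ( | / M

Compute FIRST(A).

From A -> D / Y: add FIRST(D) = { (, /, [ }.
From A -> M ( [: add FIRST(M) = { / }.
A -> ( / / / contributes {(}.
From A -> Z [: add FIRST(Z) = { (, /, [ }.
Union: FIRST(A) = { (, /, [ }.

{ (, /, [ }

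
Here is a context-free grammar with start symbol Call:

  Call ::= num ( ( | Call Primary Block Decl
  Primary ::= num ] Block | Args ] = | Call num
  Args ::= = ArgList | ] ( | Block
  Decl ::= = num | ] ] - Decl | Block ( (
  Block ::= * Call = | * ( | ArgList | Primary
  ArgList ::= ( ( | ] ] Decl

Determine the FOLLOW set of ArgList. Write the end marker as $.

In Args ::= = ArgList: ArgList is at the end, add FOLLOW(Args) = { ] }.
In Block ::= ArgList: ArgList is at the end, add FOLLOW(Block) = { (, *, =, ], num }.
Union: FOLLOW(ArgList) = { (, *, =, ], num }.

{ (, *, =, ], num }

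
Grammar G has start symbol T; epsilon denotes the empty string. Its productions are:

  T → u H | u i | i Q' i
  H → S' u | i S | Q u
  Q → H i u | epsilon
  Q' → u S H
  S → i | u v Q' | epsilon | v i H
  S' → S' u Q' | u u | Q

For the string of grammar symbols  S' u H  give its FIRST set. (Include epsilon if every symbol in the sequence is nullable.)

Add FIRST(S')\{epsilon} = { i, u }; S' is nullable, continue.
u is a terminal; add {u} and stop.

{ i, u }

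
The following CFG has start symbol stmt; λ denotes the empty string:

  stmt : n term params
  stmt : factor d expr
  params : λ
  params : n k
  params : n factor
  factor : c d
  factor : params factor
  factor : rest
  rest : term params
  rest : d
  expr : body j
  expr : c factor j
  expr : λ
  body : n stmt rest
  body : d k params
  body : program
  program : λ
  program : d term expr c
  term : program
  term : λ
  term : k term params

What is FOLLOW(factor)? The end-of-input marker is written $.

In stmt : factor d expr: add FIRST(d expr) = { d }.
In params : n factor: factor is at the end, add FOLLOW(params) = { $, c, d, j, k, n }.
In factor : params factor: factor is at the end, add FOLLOW(factor) = { $, c, d, j, k, n }.
In expr : c factor j: add FIRST(j) = { j }.
Union: FOLLOW(factor) = { $, c, d, j, k, n }.

{ $, c, d, j, k, n }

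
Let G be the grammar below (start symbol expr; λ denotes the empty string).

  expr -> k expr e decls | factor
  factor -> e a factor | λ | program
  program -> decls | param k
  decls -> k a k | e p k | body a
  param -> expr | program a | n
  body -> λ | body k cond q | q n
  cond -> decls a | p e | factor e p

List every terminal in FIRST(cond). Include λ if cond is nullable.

From cond -> decls a: add FIRST(decls) = { a, e, k, q }.
cond -> p e contributes {p}.
From cond -> factor e p: factor nullable, take FIRST(factor) ∪ {e} = { a, e, k, n, q }.
Union: FIRST(cond) = { a, e, k, n, p, q }.

{ a, e, k, n, p, q }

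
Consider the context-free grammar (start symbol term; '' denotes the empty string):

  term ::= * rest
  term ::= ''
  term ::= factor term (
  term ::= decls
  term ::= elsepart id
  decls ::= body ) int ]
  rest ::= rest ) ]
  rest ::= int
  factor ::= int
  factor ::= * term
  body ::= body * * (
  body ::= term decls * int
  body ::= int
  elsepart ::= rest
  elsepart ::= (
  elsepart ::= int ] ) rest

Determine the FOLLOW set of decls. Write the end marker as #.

{ #, (, *, int }

In term ::= decls: decls is at the end, add FOLLOW(term) = { #, (, *, int }.
In body ::= term decls * int: add FIRST(* int) = { * }.
Union: FOLLOW(decls) = { #, (, *, int }.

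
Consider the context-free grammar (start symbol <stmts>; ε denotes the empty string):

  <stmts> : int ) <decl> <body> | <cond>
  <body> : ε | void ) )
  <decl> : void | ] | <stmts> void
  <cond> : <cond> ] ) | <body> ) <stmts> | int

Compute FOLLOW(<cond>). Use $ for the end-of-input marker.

{ $, ], void }

In <stmts> : <cond>: <cond> is at the end, add FOLLOW(<stmts>) = { $, ], void }.
In <cond> : <cond> ] ): add FIRST(] )) = { ] }.
Union: FOLLOW(<cond>) = { $, ], void }.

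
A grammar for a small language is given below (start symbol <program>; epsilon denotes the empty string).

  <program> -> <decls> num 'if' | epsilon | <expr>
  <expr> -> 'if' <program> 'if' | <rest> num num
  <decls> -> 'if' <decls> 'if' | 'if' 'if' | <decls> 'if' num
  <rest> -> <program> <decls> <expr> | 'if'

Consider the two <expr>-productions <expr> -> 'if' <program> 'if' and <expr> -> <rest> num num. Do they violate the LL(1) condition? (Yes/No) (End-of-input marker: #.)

FIRST('if' <program> 'if') = { 'if' } and FIRST(<rest> num num) = { 'if' }.
Both contain 'if', so the two alternatives are not disjoint — LL(1) conflict.

Yes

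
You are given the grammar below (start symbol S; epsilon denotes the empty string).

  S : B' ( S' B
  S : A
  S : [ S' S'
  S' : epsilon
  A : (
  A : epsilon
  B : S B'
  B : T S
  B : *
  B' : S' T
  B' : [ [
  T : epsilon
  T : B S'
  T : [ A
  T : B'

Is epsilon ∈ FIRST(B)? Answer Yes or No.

Yes

B : S B' and each of S, B' is nullable, so B ⇒* epsilon.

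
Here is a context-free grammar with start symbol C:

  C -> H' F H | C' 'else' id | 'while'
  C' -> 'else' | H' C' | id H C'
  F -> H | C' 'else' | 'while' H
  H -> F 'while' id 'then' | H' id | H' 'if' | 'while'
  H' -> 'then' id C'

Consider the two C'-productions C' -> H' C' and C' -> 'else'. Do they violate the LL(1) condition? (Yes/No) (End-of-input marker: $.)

No

FIRST(H' C') = { 'then' } and FIRST('else') = { 'else' }.
The FIRST sets are disjoint and neither alternative is nullable — no conflict.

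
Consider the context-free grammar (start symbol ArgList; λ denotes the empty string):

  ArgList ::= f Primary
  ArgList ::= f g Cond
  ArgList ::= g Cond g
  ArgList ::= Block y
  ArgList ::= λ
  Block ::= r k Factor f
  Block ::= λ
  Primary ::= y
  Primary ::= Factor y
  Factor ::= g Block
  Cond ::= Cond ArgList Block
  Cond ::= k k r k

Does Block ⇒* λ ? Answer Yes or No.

Block has an λ-production, so Block ⇒ λ.

Yes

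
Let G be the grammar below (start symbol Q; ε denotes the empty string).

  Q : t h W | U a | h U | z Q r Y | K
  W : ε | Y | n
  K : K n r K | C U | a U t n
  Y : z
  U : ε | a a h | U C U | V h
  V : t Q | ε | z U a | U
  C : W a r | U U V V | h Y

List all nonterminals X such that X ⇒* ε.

{ C, K, Q, U, V, W }

Directly nullable (have an ε-production): W, U, V.
K : C U with every symbol nullable, so K is nullable.
Q : K with every symbol nullable, so Q is nullable.
C : U U V V with every symbol nullable, so C is nullable.
No other nonterminal has a production whose RHS symbols are all nullable.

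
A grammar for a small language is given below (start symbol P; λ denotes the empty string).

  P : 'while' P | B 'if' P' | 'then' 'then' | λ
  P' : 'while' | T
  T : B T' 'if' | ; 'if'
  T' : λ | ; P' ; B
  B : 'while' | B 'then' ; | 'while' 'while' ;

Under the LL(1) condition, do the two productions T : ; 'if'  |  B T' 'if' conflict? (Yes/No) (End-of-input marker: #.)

No

FIRST(; 'if') = { ; } and FIRST(B T' 'if') = { 'while' }.
The FIRST sets are disjoint and neither alternative is nullable — no conflict.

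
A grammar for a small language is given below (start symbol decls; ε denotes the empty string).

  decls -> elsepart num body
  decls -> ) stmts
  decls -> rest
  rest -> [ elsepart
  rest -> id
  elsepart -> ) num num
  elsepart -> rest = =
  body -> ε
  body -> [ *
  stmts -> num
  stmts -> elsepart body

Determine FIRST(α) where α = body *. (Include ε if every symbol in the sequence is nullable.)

{ *, [ }

Add FIRST(body)\{ε} = { [ }; body is nullable, continue.
* is a terminal; add {*} and stop.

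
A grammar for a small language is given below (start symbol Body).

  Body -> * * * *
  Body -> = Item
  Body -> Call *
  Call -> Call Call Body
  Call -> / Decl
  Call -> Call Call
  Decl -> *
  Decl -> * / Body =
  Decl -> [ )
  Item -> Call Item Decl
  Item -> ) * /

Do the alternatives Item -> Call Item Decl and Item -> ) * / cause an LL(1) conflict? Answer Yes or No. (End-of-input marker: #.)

No

FIRST(Call Item Decl) = { / } and FIRST() * /) = { ) }.
The FIRST sets are disjoint and neither alternative is nullable — no conflict.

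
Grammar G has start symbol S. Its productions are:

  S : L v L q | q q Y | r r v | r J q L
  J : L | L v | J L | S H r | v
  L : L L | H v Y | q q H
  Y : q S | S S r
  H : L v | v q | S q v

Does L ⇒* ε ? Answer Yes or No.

No nonterminal in this grammar is nullable.
No production of L has an RHS whose symbols are all nullable, so L is not nullable.

No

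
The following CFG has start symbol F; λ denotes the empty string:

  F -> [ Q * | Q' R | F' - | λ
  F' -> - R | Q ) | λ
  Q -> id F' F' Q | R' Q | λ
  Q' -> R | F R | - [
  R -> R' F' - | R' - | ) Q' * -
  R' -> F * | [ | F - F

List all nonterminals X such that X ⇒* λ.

Directly nullable (have an λ-production): F, F', Q.
No other nonterminal has a production whose RHS symbols are all nullable.

{ F, F', Q }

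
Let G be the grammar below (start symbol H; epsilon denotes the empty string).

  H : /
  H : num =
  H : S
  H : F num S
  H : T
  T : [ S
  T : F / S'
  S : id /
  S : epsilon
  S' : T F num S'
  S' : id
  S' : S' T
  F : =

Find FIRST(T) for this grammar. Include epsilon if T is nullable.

T : [ S contributes {[}.
From T : F / S': add FIRST(F) = { = }.
Union: FIRST(T) = { =, [ }.

{ =, [ }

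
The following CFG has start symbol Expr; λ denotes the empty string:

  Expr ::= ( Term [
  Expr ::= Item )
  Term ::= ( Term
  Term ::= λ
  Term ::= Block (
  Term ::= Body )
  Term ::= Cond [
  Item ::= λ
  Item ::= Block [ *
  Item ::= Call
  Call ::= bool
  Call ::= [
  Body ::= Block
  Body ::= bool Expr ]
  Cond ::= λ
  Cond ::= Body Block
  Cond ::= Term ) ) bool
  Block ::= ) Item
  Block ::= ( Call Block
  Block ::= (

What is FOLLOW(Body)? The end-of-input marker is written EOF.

In Term ::= Body ): add FIRST()) = { ) }.
In Cond ::= Body Block: add FIRST(Block) = { (, ) }.
Union: FOLLOW(Body) = { (, ) }.

{ (, ) }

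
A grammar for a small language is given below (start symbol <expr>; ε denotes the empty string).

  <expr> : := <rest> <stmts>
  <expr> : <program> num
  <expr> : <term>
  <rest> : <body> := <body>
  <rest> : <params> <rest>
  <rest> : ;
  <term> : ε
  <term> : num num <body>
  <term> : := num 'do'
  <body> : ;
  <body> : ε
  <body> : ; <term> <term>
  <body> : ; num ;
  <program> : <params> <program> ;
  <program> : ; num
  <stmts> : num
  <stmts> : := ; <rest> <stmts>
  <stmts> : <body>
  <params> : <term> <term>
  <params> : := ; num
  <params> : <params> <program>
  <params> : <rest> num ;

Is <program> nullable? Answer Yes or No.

No

Nullable nonterminals: <body>, <expr>, <params>, <stmts>, <term>.
No production of <program> has an RHS whose symbols are all nullable, so <program> is not nullable.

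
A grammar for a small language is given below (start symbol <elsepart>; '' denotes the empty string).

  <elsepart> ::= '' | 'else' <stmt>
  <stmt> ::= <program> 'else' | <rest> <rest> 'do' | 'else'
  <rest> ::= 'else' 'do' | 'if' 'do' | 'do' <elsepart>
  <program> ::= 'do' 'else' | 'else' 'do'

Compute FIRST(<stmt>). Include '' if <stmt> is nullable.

{ 'do', 'else', 'if' }

From <stmt> ::= <program> 'else': add FIRST(<program>) = { 'do', 'else' }.
From <stmt> ::= <rest> <rest> 'do': add FIRST(<rest>) = { 'do', 'else', 'if' }.
<stmt> ::= 'else' contributes {'else'}.
Union: FIRST(<stmt>) = { 'do', 'else', 'if' }.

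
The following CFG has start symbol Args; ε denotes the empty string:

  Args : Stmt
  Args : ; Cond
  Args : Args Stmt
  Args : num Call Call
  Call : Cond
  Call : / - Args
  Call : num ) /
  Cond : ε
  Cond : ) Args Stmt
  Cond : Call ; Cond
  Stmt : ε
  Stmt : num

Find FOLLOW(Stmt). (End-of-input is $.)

In Args : Stmt: Stmt is at the end, add FOLLOW(Args) = { $, ), /, ;, num }.
In Args : Args Stmt: Stmt is at the end, add FOLLOW(Args) = { $, ), /, ;, num }.
In Cond : ) Args Stmt: Stmt is at the end, add FOLLOW(Cond) = { $, ), /, ;, num }.
Union: FOLLOW(Stmt) = { $, ), /, ;, num }.

{ $, ), /, ;, num }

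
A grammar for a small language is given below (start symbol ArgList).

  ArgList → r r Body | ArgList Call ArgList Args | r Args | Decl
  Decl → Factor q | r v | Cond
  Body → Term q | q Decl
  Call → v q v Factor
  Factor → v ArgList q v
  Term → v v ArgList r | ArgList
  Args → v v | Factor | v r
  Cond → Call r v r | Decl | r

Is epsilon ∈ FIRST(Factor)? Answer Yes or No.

No nonterminal in this grammar is nullable.
No production of Factor has an RHS whose symbols are all nullable, so Factor is not nullable.

No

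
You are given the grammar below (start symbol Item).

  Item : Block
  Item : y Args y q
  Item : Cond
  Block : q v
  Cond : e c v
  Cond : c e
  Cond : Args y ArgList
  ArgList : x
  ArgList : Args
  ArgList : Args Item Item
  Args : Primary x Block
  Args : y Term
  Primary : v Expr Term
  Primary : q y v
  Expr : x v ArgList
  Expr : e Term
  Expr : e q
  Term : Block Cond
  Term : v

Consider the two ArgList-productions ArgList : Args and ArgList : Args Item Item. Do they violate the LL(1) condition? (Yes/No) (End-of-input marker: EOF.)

FIRST(Args) = { q, v, y } and FIRST(Args Item Item) = { q, v, y }.
Both contain q, so the two alternatives are not disjoint — LL(1) conflict.

Yes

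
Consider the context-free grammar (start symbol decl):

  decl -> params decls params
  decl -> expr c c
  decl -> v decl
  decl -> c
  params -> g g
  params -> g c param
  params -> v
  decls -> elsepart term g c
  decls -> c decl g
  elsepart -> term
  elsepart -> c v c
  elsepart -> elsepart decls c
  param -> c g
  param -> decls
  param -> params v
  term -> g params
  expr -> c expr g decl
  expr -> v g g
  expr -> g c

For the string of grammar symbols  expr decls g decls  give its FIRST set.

Add FIRST(expr) = { c, g, v }; expr is not nullable, stop.

{ c, g, v }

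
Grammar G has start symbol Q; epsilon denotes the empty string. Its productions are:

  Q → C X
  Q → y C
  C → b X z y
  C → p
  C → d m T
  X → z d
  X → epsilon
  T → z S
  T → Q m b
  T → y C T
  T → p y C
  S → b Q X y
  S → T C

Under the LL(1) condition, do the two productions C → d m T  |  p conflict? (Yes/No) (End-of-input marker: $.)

No

FIRST(d m T) = { d } and FIRST(p) = { p }.
The FIRST sets are disjoint and neither alternative is nullable — no conflict.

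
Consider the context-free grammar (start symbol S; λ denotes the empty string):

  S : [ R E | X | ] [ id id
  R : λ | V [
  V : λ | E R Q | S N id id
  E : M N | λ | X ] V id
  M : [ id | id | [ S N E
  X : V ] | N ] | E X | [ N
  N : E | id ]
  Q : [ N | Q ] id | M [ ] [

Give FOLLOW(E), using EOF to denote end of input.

{ EOF, [, ], id }

In S : [ R E: E is at the end, add FOLLOW(S) = { EOF, [, ], id }.
In V : E R Q: add FIRST(R Q) = { [, ], id }.
In M : [ S N E: E is at the end, add FOLLOW(M) = { EOF, [, ], id }.
In X : E X: add FIRST(X) = { [, ], id }.
In N : E: E is at the end, add FOLLOW(N) = { EOF, [, ], id }.
Union: FOLLOW(E) = { EOF, [, ], id }.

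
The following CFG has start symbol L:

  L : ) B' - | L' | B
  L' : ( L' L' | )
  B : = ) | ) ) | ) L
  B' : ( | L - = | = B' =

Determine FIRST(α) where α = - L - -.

- is a terminal; add {-} and stop.

{ - }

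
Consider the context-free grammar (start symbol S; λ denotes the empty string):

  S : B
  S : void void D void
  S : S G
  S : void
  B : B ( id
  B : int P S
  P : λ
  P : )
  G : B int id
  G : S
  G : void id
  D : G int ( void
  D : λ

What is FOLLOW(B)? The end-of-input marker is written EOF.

In S : B: B is at the end, add FOLLOW(S) = { EOF, (, int, void }.
In B : B ( id: add FIRST(( id) = { ( }.
In G : B int id: add FIRST(int id) = { int }.
Union: FOLLOW(B) = { EOF, (, int, void }.

{ EOF, (, int, void }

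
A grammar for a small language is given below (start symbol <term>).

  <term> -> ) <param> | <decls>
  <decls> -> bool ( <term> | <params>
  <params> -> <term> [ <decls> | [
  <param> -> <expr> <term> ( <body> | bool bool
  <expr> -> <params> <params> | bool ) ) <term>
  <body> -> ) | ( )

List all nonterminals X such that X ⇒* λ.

No nonterminal has an empty production or an RHS whose symbols are all nullable.

{ } (none)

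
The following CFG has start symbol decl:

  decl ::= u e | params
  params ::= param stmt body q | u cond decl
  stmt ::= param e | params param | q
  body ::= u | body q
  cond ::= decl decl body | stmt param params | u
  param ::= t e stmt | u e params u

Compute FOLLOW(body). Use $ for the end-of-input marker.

{ q, t, u }

In params ::= param stmt body q: add FIRST(q) = { q }.
In body ::= body q: add FIRST(q) = { q }.
In cond ::= decl decl body: body is at the end, add FOLLOW(cond) = { t, u }.
Union: FOLLOW(body) = { q, t, u }.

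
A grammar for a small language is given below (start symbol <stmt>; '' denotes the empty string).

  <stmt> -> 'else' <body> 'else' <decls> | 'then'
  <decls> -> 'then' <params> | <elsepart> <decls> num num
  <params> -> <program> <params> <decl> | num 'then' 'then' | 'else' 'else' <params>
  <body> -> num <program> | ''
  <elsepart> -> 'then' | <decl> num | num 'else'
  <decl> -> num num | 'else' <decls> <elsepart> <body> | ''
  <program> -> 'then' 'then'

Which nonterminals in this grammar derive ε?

Directly nullable (have an ''-production): <body>, <decl>.
No other nonterminal has a production whose RHS symbols are all nullable.

{ <body>, <decl> }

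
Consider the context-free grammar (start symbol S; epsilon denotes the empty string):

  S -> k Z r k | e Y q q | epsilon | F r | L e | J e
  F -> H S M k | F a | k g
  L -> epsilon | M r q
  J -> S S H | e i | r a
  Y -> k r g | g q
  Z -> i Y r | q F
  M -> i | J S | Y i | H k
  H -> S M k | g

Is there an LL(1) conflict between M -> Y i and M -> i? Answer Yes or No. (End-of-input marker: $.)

No

FIRST(Y i) = { g, k } and FIRST(i) = { i }.
The FIRST sets are disjoint and neither alternative is nullable — no conflict.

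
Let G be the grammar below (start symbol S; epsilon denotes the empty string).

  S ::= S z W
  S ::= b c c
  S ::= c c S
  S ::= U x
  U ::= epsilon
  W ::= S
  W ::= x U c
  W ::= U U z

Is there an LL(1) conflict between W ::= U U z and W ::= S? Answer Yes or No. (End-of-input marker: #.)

FIRST(U U z) = { z } and FIRST(S) = { b, c, x }.
The FIRST sets are disjoint and neither alternative is nullable — no conflict.

No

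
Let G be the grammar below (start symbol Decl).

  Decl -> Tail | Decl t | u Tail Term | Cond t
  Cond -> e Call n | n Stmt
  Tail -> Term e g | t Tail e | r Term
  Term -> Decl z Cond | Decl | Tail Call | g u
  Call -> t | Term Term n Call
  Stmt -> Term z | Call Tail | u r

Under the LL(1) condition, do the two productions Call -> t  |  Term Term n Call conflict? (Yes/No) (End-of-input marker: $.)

FIRST(t) = { t } and FIRST(Term Term n Call) = { e, g, n, r, t, u }.
Both contain t, so the two alternatives are not disjoint — LL(1) conflict.

Yes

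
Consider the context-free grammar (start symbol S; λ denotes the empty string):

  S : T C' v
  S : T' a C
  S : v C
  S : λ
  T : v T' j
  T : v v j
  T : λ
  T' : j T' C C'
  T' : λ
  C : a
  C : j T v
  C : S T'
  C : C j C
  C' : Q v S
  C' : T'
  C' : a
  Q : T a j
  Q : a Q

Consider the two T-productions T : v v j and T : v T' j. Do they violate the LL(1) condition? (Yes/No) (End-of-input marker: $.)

Yes

FIRST(v v j) = { v } and FIRST(v T' j) = { v }.
Both contain v, so the two alternatives are not disjoint — LL(1) conflict.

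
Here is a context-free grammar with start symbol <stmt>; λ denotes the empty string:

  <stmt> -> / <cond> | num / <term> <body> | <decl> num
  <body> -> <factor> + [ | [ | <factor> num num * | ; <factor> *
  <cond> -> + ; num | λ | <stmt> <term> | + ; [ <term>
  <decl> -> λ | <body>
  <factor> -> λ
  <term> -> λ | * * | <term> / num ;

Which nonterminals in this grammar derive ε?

{ <cond>, <decl>, <factor>, <term> }

Directly nullable (have an λ-production): <cond>, <decl>, <factor>, <term>.
No other nonterminal has a production whose RHS symbols are all nullable.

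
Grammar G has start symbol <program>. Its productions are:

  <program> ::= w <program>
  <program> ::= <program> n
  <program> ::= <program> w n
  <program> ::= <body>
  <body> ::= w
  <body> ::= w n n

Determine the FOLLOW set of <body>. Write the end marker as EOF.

In <program> ::= <body>: <body> is at the end, add FOLLOW(<program>) = { EOF, n, w }.
Union: FOLLOW(<body>) = { EOF, n, w }.

{ EOF, n, w }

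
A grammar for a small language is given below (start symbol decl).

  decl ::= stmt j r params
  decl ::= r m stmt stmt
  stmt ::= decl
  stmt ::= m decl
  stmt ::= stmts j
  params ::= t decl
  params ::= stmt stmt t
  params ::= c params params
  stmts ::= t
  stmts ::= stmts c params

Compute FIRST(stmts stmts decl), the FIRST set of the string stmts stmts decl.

Add FIRST(stmts) = { t }; stmts is not nullable, stop.

{ t }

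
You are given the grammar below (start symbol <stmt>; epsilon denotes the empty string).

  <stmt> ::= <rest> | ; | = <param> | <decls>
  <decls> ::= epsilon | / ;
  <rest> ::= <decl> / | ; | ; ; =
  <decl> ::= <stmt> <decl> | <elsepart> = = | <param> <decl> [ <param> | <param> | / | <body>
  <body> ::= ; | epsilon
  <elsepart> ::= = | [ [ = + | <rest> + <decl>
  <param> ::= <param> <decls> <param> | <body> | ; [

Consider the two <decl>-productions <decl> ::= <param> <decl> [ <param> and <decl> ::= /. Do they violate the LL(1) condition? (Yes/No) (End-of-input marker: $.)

FIRST(<param> <decl> [ <param>) = { /, ;, =, [ } and FIRST(/) = { / }.
Both contain /, so the two alternatives are not disjoint — LL(1) conflict.

Yes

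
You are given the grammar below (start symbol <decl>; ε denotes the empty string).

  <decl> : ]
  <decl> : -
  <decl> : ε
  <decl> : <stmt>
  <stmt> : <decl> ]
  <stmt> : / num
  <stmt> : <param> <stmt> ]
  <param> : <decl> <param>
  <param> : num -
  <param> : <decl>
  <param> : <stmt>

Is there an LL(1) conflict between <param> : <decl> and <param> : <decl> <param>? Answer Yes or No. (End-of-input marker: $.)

FIRST(<decl>) = { -, /, ], num, ε } and FIRST(<decl> <param>) = { -, /, ], num, ε }.
Both contain -, so the two alternatives are not disjoint — LL(1) conflict.

Yes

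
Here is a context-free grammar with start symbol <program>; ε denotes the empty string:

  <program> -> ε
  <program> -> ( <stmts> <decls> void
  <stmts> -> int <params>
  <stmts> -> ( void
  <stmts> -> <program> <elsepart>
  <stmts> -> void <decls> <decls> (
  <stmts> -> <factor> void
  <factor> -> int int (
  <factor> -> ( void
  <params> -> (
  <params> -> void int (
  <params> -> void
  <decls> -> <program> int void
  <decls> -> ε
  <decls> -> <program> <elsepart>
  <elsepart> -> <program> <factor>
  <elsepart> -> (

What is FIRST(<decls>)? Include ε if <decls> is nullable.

{ (, int, ε }

From <decls> -> <program> int void: <program> nullable, take FIRST(<program>) ∪ {int} = { (, int }.
<decls> -> ε contributes ε.
From <decls> -> <program> <elsepart>: <program> nullable, take FIRST(<program>) ∪ FIRST(<elsepart>) = { (, int }.
Union: FIRST(<decls>) = { (, int, ε }.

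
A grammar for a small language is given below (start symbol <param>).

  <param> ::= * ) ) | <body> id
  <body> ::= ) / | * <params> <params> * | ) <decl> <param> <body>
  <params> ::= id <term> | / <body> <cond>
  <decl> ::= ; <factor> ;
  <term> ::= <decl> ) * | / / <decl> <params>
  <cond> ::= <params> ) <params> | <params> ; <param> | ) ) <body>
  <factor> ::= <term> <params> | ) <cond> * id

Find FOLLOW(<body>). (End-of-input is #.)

In <param> ::= <body> id: add FIRST(id) = { id }.
In <body> ::= ) <decl> <param> <body>: <body> is at the end, add FOLLOW(<body>) = { ), *, /, ;, id }.
In <params> ::= / <body> <cond>: add FIRST(<cond>) = { ), /, id }.
In <cond> ::= ) ) <body>: <body> is at the end, add FOLLOW(<cond>) = { ), *, /, ;, id }.
Union: FOLLOW(<body>) = { ), *, /, ;, id }.

{ ), *, /, ;, id }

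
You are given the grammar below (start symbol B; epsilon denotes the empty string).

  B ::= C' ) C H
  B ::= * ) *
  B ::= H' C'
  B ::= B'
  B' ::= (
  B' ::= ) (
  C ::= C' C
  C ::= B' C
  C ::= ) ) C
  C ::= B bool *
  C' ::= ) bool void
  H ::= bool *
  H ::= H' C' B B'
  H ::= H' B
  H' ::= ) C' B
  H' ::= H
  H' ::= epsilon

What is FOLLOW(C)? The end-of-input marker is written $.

In B ::= C' ) C H: add FIRST(H) = { (, ), *, bool }.
In C ::= C' C: C is at the end, add FOLLOW(C) = { (, ), *, bool }.
In C ::= B' C: C is at the end, add FOLLOW(C) = { (, ), *, bool }.
In C ::= ) ) C: C is at the end, add FOLLOW(C) = { (, ), *, bool }.
Union: FOLLOW(C) = { (, ), *, bool }.

{ (, ), *, bool }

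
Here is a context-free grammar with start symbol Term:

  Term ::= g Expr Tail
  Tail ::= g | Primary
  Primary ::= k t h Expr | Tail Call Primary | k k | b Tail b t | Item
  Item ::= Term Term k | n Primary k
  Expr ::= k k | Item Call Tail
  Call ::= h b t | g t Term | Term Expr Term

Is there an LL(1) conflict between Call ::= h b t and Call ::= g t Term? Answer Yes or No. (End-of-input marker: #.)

No

FIRST(h b t) = { h } and FIRST(g t Term) = { g }.
The FIRST sets are disjoint and neither alternative is nullable — no conflict.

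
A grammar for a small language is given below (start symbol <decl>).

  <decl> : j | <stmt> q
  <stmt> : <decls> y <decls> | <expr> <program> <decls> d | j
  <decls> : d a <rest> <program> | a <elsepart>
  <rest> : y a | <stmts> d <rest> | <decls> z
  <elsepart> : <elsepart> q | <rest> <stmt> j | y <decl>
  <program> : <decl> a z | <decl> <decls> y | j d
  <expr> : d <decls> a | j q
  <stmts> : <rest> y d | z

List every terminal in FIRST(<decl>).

<decl> : j contributes {j}.
From <decl> : <stmt> q: add FIRST(<stmt>) = { a, d, j }.
Union: FIRST(<decl>) = { a, d, j }.

{ a, d, j }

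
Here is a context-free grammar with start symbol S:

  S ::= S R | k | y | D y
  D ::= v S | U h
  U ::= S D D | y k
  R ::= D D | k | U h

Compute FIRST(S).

From S ::= S R: add FIRST(S) = { k, v, y }.
S ::= k contributes {k}.
S ::= y contributes {y}.
From S ::= D y: add FIRST(D) = { k, v, y }.
Union: FIRST(S) = { k, v, y }.

{ k, v, y }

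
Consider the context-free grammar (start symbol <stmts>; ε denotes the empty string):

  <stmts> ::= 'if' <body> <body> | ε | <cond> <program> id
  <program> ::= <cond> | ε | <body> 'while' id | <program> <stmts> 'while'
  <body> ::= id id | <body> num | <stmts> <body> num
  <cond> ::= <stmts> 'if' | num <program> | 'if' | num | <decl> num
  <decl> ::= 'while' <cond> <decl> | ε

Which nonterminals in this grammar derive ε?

Directly nullable (have an ε-production): <stmts>, <program>, <decl>.
No other nonterminal has a production whose RHS symbols are all nullable.

{ <decl>, <program>, <stmts> }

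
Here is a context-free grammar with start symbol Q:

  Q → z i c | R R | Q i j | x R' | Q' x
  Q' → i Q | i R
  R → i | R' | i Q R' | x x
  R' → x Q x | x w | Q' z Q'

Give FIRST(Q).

{ i, x, z }

Q → z i c contributes {z}.
From Q → R R: add FIRST(R) = { i, x }.
From Q → Q i j: add FIRST(Q) = { i, x, z }.
Q → x R' contributes {x}.
From Q → Q' x: add FIRST(Q') = { i }.
Union: FIRST(Q) = { i, x, z }.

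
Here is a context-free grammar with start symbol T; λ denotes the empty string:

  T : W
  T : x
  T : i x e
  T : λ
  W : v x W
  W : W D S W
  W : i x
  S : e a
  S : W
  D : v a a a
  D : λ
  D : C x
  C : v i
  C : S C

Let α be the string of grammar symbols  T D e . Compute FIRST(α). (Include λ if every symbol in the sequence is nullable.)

Add FIRST(T)\{λ} = { i, v, x }; T is nullable, continue.
Add FIRST(D)\{λ} = { e, i, v }; D is nullable, continue.
e is a terminal; add {e} and stop.

{ e, i, v, x }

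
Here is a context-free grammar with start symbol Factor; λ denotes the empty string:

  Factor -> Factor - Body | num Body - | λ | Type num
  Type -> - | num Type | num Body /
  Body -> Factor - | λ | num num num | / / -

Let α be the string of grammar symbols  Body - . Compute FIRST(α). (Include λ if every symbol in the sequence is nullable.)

Add FIRST(Body)\{λ} = { -, /, num }; Body is nullable, continue.
- is a terminal; add {-} and stop.

{ -, /, num }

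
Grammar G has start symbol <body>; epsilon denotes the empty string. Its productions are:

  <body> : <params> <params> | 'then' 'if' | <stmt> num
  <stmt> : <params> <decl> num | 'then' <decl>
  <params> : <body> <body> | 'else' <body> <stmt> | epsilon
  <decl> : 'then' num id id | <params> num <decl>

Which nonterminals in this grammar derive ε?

{ <body>, <params> }

Directly nullable (have an epsilon-production): <params>.
<body> : <params> <params> with every symbol nullable, so <body> is nullable.
No other nonterminal has a production whose RHS symbols are all nullable.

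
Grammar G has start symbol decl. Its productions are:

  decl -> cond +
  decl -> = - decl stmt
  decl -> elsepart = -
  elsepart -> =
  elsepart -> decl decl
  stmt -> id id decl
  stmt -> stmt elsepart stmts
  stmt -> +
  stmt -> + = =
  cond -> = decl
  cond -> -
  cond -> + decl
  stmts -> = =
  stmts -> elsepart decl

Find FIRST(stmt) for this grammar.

{ +, id }

stmt -> id id decl contributes {id}.
From stmt -> stmt elsepart stmts: add FIRST(stmt) = { +, id }.
stmt -> + contributes {+}.
stmt -> + = = contributes {+}.
Union: FIRST(stmt) = { +, id }.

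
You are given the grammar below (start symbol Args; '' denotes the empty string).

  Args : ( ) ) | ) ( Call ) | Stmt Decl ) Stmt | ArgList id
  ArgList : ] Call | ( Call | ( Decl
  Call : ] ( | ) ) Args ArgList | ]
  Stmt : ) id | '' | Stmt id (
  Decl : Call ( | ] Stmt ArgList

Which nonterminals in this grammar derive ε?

Directly nullable (have an ''-production): Stmt.
No other nonterminal has a production whose RHS symbols are all nullable.

{ Stmt }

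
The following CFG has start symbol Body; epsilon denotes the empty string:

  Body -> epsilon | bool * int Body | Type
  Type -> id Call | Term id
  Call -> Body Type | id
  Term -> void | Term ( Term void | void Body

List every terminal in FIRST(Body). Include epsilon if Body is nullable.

Body -> epsilon contributes epsilon.
Body -> bool * int Body contributes {bool}.
From Body -> Type: add FIRST(Type) = { id, void }.
Union: FIRST(Body) = { bool, id, void, epsilon }.

{ bool, id, void, epsilon }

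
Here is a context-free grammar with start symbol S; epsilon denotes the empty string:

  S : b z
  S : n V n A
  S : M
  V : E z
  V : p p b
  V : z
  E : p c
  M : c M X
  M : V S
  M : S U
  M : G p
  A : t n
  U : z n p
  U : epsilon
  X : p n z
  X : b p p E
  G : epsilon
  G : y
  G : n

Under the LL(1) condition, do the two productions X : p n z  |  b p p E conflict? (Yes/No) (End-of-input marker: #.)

No

FIRST(p n z) = { p } and FIRST(b p p E) = { b }.
The FIRST sets are disjoint and neither alternative is nullable — no conflict.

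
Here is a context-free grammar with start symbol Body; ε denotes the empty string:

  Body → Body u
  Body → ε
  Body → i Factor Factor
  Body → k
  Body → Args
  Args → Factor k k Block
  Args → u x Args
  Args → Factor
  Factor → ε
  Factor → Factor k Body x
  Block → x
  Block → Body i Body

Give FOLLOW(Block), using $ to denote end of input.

{ $, i, u, x }

In Args → Factor k k Block: Block is at the end, add FOLLOW(Args) = { $, i, u, x }.
Union: FOLLOW(Block) = { $, i, u, x }.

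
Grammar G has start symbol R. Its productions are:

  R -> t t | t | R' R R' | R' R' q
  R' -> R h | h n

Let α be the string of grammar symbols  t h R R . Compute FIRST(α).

t is a terminal; add {t} and stop.

{ t }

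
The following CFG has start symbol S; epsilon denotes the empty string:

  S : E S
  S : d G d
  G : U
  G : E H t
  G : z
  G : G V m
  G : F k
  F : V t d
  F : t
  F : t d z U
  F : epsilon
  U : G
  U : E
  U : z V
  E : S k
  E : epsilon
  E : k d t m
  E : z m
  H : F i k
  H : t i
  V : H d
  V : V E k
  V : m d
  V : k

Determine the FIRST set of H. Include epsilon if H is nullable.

From H : F i k: F nullable, take FIRST(F) ∪ {i} = { i, k, m, t }.
H : t i contributes {t}.
Union: FIRST(H) = { i, k, m, t }.

{ i, k, m, t }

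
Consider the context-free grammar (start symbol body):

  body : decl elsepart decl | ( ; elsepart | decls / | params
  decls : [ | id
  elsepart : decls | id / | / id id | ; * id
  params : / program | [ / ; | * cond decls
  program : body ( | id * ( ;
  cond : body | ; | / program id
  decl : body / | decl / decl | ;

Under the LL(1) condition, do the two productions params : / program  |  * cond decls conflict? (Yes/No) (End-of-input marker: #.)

No

FIRST(/ program) = { / } and FIRST(* cond decls) = { * }.
The FIRST sets are disjoint and neither alternative is nullable — no conflict.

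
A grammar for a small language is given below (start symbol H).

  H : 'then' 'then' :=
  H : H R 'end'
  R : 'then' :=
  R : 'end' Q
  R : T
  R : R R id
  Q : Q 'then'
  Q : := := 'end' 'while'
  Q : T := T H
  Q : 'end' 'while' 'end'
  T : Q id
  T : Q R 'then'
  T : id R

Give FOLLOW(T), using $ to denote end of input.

In R : T: T is at the end, add FOLLOW(R) = { 'end', 'then', :=, id }.
In Q : T := T H: add FIRST(:= T H) = { := }.
In Q : T := T H: add FIRST(H) = { 'then' }.
Union: FOLLOW(T) = { 'end', 'then', :=, id }.

{ 'end', 'then', :=, id }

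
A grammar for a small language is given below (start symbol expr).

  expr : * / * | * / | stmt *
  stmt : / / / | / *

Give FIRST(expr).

expr : * / * contributes {*}.
expr : * / contributes {*}.
From expr : stmt *: add FIRST(stmt) = { / }.
Union: FIRST(expr) = { *, / }.

{ *, / }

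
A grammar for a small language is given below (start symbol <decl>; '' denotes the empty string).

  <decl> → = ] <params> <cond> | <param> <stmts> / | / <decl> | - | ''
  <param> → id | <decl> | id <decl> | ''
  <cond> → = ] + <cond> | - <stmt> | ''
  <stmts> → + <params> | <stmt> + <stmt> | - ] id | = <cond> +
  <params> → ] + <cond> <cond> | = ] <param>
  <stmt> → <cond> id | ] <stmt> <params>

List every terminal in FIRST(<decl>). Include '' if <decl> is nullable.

{ +, -, /, =, ], id, '' }

<decl> → = ] <params> <cond> contributes {=}.
From <decl> → <param> <stmts> /: <param> nullable, take FIRST(<param>) ∪ FIRST(<stmts>) = { +, -, /, =, ], id }.
<decl> → / <decl> contributes {/}.
<decl> → - contributes {-}.
<decl> → '' contributes ''.
Union: FIRST(<decl>) = { +, -, /, =, ], id, '' }.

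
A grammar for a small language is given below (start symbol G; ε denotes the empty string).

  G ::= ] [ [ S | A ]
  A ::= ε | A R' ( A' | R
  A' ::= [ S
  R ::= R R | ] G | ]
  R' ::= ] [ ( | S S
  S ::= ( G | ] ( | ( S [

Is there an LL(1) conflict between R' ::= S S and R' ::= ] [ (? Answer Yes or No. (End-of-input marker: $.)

FIRST(S S) = { (, ] } and FIRST(] [ () = { ] }.
Both contain ], so the two alternatives are not disjoint — LL(1) conflict.

Yes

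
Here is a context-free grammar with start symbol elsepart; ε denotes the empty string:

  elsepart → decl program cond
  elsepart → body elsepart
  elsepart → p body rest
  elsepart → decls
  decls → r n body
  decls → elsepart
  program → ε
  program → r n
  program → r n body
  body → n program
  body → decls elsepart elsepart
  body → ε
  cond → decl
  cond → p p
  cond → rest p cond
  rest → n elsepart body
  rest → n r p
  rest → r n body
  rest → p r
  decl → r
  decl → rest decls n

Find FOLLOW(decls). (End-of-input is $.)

{ $, n, p, r }

In elsepart → decls: decls is at the end, add FOLLOW(elsepart) = { $, n, p, r }.
In body → decls elsepart elsepart: add FIRST(elsepart elsepart) = { n, p, r }.
In decl → rest decls n: add FIRST(n) = { n }.
Union: FOLLOW(decls) = { $, n, p, r }.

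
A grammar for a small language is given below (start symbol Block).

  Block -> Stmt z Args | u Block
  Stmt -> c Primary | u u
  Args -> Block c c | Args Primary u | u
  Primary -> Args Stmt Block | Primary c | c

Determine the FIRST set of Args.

{ c, u }

From Args -> Block c c: add FIRST(Block) = { c, u }.
From Args -> Args Primary u: add FIRST(Args) = { c, u }.
Args -> u contributes {u}.
Union: FIRST(Args) = { c, u }.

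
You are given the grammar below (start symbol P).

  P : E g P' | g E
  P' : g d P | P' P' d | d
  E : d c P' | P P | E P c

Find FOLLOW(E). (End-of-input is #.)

{ #, c, d, g }

In P : E g P': add FIRST(g P') = { g }.
In P : g E: E is at the end, add FOLLOW(P) = { #, c, d, g }.
In E : E P c: add FIRST(P c) = { d, g }.
Union: FOLLOW(E) = { #, c, d, g }.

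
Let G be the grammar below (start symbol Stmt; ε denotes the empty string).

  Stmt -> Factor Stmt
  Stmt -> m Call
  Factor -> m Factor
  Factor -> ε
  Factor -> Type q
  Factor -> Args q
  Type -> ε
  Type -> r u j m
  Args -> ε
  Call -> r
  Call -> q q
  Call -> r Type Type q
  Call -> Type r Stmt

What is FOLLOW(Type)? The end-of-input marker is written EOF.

{ q, r }

In Factor -> Type q: add FIRST(q) = { q }.
In Call -> r Type Type q: add FIRST(Type q) = { q, r }.
In Call -> r Type Type q: add FIRST(q) = { q }.
In Call -> Type r Stmt: add FIRST(r Stmt) = { r }.
Union: FOLLOW(Type) = { q, r }.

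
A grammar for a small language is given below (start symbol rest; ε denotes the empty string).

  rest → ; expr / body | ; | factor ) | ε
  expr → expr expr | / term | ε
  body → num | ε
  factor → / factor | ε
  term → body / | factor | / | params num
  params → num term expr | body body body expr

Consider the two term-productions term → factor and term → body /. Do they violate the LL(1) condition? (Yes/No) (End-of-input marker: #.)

FIRST(factor) = { /, ε } and FIRST(body /) = { /, num }.
Both contain /, so the two alternatives are not disjoint — LL(1) conflict.

Yes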